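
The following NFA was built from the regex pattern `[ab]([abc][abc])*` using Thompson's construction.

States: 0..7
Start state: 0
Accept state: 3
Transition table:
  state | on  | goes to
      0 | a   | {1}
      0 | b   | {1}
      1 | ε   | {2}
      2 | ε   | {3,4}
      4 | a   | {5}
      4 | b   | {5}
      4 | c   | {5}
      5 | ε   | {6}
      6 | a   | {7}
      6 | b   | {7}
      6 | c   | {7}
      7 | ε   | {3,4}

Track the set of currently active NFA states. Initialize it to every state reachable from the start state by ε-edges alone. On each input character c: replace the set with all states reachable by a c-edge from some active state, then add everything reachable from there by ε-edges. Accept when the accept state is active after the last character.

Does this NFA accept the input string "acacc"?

initial (ε-close {0}): {0}
'a' @ 1: {1,2,3,4}  [accepting]
'c' @ 2: {5,6}
'a' @ 3: {3,4,7}  [accepting]
'c' @ 4: {5,6}
'c' @ 5: {3,4,7}  [accepting]
final: {3,4,7}; accept 3 in set

Answer: ACCEPT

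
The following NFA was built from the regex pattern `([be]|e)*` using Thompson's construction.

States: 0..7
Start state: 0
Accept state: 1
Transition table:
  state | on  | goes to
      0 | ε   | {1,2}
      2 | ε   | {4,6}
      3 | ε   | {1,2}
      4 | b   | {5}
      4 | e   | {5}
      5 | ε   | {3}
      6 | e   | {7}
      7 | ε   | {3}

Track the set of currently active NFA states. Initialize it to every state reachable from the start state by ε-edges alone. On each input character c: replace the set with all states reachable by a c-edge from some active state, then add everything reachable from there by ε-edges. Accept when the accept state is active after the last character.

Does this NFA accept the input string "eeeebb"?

start: ε-closure({0}) = {0,1,2,4,6}
'e' @ 1: {1,2,3,4,5,6,7}  [accepting]
'e' @ 2: {1,2,3,4,5,6,7}  [accepting]
'e' @ 3: {1,2,3,4,5,6,7}  [accepting]
'e' @ 4: {1,2,3,4,5,6,7}  [accepting]
'b' @ 5: {1,2,3,4,5,6}  [accepting]
'b' @ 6: {1,2,3,4,5,6}  [accepting]
after full input: {1,2,3,4,5,6}  (accept=1 in)

Answer: ACCEPT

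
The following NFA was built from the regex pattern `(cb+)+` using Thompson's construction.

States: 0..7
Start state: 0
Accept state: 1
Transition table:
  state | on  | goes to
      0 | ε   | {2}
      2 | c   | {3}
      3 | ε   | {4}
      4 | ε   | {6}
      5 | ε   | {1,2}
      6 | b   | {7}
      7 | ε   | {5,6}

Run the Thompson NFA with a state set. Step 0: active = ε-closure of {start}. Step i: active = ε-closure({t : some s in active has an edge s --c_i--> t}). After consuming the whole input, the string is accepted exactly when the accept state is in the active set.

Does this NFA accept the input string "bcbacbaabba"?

initial (ε-close {0}): {0,2}
'b' @ 1: {}  — state set empty
rest 'cbacbaabba' ignored (set empty)
after full input: {}  (accept=1 not in)

Answer: REJECT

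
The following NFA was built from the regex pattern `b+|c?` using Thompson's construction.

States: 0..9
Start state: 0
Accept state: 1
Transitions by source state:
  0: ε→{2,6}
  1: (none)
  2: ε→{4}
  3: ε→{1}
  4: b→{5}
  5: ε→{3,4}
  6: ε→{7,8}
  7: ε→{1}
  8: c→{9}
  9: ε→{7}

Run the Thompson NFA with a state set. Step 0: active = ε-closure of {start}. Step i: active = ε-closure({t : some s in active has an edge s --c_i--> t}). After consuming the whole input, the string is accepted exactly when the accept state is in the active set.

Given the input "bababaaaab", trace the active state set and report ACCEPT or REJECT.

start: ε-closure({0}) = {0,1,2,4,6,7,8}
'b' @ 1: {1,3,4,5}  ✓accept
'a' @ 2: {}  — state set empty
rest 'babaaaab' ignored (set empty)
end set {} — state 1 not in

Answer: REJECT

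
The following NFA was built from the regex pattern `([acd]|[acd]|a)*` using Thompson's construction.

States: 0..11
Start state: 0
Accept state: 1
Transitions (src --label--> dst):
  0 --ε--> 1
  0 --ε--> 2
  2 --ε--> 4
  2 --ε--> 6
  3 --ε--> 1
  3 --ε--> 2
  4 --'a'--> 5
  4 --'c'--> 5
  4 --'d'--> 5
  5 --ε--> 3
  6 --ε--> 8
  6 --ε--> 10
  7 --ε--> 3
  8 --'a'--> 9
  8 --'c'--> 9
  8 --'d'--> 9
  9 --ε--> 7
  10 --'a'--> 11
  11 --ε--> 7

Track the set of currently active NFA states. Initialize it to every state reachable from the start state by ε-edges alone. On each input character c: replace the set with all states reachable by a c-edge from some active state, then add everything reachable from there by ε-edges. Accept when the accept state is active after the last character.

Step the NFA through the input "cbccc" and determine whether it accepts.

initial (ε-close {0}): {0,1,2,4,6,8,10}
'c' @ 1: {1,2,3,4,5,6,7,8,9,10}  ✓accept
'b' @ 2: {}  — no active states
rest 'ccc' ignored (set empty)
after full input: {}  (accept=1 not in)

Answer: REJECT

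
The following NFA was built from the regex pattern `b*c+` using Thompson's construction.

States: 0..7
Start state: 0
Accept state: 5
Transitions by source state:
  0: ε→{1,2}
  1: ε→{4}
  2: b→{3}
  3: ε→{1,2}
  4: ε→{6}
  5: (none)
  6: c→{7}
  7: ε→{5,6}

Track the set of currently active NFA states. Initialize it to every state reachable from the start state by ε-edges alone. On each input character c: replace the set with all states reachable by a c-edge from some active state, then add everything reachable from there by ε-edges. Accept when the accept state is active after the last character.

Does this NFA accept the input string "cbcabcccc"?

Answer: REJECT

Steps:
initial (ε-close {0}): {0,1,2,4,6}
'c' @ 1: {5,6,7}  ✓accept
'b' @ 2: {}  — dead — no transitions
rest 'cabcccc' ignored (set empty)
after full input: {}  (accept=5 not in)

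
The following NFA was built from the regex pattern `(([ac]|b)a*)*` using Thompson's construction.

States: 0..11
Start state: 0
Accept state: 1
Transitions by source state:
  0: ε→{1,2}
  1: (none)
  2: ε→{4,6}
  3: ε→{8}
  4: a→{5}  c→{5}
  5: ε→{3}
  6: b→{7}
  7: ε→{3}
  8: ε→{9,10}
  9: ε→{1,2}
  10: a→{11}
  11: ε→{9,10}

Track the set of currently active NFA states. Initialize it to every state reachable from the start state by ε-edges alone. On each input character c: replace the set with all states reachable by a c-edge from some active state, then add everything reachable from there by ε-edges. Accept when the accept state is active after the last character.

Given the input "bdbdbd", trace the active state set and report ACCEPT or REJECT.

initial (ε-close {0}): {0,1,2,4,6}
'b' @ 1: {1,2,3,4,6,7,8,9,10}  (accept∈set)
'd' @ 2: {}  — dead — no transitions
rest 'bdbd' ignored (set empty)
final: {}; accept 1 not in set

Answer: REJECT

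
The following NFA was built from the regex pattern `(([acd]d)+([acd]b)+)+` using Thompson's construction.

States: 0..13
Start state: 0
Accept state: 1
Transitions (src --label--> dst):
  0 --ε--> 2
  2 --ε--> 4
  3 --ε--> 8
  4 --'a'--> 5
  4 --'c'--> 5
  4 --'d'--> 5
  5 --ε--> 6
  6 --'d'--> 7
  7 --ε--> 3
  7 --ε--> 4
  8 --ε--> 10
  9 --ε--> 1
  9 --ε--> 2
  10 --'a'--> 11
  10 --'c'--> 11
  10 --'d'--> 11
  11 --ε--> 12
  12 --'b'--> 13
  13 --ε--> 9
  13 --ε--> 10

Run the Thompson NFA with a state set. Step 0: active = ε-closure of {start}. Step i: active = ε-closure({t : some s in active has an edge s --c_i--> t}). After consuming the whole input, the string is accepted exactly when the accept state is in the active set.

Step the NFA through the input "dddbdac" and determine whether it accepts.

Answer: REJECT

Trace:
start: ε-closure({0}) = {0,2,4}
'd' @ 1: {5,6}
'd' @ 2: {3,4,7,8,10}
'd' @ 3: {5,6,11,12}
'b' @ 4: {1,2,4,9,10,13}  ✓accept
'd' @ 5: {5,6,11,12}
'a' @ 6: {}  — no active states
rest 'c' ignored (set empty)
after full input: {}  (accept=1 not in)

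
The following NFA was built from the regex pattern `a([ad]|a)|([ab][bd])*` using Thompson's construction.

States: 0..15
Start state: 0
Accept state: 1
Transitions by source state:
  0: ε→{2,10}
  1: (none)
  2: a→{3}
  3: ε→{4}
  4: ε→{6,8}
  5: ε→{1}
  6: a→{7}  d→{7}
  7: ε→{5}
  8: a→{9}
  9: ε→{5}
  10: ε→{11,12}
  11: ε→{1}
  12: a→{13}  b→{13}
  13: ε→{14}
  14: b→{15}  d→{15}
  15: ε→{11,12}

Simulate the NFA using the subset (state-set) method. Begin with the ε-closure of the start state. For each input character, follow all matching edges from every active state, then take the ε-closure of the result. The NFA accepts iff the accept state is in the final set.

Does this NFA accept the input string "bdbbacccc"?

Answer: REJECT

Derivation:
start: ε-closure({0}) = {0,1,2,10,11,12}
'b' @ 1: {13,14}
'd' @ 2: {1,11,12,15}  [accepting]
'b' @ 3: {13,14}
'b' @ 4: {1,11,12,15}  [accepting]
'a' @ 5: {13,14}
'c' @ 6: {}  — dead — no transitions
rest 'ccc' ignored (set empty)
final: {}; accept 1 not in set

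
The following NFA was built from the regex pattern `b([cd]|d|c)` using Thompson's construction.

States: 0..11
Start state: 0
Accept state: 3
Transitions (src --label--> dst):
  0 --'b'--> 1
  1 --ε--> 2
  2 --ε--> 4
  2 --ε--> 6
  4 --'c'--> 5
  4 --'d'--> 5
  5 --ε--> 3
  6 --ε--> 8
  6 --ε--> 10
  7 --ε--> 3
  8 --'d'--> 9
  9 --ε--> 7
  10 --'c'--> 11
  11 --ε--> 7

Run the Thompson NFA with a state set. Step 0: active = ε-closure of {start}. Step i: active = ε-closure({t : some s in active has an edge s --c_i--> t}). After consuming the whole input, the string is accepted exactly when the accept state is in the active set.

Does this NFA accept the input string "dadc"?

start: ε-closure({0}) = {0}
'd' @ 1: {}  — no active states
rest 'adc' ignored (set empty)
after full input: {}  (accept=3 not in)

Answer: REJECT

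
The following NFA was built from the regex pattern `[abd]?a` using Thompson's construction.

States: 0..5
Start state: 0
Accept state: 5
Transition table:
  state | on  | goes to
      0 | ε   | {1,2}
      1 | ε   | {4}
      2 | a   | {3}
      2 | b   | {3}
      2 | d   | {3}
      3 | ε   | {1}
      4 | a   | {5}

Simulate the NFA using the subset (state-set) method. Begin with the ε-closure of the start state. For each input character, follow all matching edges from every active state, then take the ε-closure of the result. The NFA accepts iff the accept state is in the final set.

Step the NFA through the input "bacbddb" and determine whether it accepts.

Answer: REJECT

Derivation:
start: ε-closure({0}) = {0,1,2,4}
'b' @ 1: {1,3,4}
'a' @ 2: {5}  ✓accept
'c' @ 3: {}  — dead — no transitions
rest 'bddb' ignored (set empty)
end set {} — state 5 not in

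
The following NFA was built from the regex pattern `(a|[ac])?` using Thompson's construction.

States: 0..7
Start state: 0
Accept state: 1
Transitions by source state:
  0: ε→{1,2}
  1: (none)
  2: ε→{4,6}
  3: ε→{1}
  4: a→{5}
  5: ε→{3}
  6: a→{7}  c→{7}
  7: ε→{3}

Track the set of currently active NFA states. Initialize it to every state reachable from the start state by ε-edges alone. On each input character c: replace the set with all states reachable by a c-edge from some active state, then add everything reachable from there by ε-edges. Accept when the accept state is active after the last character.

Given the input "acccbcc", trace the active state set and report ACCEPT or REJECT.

Answer: REJECT

Trace:
S₀ = ε-closure({0}) = {0,1,2,4,6}
'a' @ 1: {1,3,5,7}  (accept∈set)
'c' @ 2: {}  — dead — no transitions
rest 'ccbcc' ignored (set empty)
after full input: {}  (accept=1 not in)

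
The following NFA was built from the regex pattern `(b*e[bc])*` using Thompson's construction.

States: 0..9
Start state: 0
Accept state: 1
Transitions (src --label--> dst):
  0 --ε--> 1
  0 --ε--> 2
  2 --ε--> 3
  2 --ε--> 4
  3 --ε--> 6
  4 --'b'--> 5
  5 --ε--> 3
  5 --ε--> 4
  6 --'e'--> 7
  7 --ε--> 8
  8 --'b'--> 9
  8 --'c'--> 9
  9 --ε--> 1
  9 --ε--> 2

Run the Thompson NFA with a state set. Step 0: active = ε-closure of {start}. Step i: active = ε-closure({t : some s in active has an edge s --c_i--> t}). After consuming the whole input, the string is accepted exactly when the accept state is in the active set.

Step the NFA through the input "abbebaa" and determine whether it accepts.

Answer: REJECT

Trace:
start: ε-closure({0}) = {0,1,2,3,4,6}
'a' @ 1: {}  — state set empty
rest 'bbebaa' ignored (set empty)
end set {} — state 1 not in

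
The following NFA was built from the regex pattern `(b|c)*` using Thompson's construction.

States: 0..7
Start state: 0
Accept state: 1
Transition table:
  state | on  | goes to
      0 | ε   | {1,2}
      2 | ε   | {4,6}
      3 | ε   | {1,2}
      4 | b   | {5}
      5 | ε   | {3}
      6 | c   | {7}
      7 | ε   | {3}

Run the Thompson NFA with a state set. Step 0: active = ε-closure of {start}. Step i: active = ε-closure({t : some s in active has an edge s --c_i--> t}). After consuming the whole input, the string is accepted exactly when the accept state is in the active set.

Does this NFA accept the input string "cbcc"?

Answer: ACCEPT

Derivation:
initial (ε-close {0}): {0,1,2,4,6}
'c' @ 1: {1,2,3,4,6,7}  ✓accept
'b' @ 2: {1,2,3,4,5,6}  ✓accept
'c' @ 3: {1,2,3,4,6,7}  ✓accept
'c' @ 4: {1,2,3,4,6,7}  ✓accept
after full input: {1,2,3,4,6,7}  (accept=1 in)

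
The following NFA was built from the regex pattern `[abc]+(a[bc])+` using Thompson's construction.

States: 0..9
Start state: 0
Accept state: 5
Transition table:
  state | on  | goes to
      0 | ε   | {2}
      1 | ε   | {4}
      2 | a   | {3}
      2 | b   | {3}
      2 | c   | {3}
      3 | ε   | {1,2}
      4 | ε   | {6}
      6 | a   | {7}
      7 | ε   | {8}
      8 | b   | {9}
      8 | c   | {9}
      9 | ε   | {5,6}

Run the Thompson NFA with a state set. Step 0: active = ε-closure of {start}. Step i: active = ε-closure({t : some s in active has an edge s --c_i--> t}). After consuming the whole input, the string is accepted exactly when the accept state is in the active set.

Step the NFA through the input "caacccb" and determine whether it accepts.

Answer: REJECT

Steps:
S₀ = ε-closure({0}) = {0,2}
'c' @ 1: {1,2,3,4,6}
'a' @ 2: {1,2,3,4,6,7,8}
'a' @ 3: {1,2,3,4,6,7,8}
'c' @ 4: {1,2,3,4,5,6,9}  [accepting]
'c' @ 5: {1,2,3,4,6}
'c' @ 6: {1,2,3,4,6}
'b' @ 7: {1,2,3,4,6}
after full input: {1,2,3,4,6}  (accept=5 not in)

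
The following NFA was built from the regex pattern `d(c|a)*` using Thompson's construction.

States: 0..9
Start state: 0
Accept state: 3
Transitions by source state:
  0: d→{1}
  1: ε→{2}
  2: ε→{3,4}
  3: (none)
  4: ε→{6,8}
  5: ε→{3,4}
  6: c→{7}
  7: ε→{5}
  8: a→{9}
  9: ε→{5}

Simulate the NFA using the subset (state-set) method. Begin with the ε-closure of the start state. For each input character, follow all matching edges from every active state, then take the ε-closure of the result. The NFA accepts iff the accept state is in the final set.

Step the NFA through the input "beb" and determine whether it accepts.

Answer: REJECT

Trace:
initial (ε-close {0}): {0}
'b' @ 1: {}  — state set empty
rest 'eb' ignored (set empty)
end set {} — state 3 not in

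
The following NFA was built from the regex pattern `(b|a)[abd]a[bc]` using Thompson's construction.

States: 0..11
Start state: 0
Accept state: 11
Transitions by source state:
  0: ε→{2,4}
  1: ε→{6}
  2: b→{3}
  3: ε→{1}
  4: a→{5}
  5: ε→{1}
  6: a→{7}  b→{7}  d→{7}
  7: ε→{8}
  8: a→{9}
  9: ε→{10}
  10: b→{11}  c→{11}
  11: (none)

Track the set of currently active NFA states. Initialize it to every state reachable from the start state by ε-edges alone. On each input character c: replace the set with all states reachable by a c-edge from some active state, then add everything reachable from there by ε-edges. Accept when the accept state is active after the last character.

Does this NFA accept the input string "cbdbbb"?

Answer: REJECT

Derivation:
initial (ε-close {0}): {0,2,4}
'c' @ 1: {}  — dead — no transitions
rest 'bdbbb' ignored (set empty)
after full input: {}  (accept=11 not in)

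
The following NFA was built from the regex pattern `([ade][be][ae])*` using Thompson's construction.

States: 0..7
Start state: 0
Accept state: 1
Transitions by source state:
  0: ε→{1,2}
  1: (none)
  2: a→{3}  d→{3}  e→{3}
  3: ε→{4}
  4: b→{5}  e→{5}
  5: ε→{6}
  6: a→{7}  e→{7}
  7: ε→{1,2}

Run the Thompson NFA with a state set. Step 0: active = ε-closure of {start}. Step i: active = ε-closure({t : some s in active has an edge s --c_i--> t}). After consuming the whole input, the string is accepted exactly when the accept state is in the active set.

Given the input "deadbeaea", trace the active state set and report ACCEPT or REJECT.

Answer: ACCEPT

Trace:
start: ε-closure({0}) = {0,1,2}
'd' @ 1: {3,4}
'e' @ 2: {5,6}
'a' @ 3: {1,2,7}  (accept∈set)
'd' @ 4: {3,4}
'b' @ 5: {5,6}
'e' @ 6: {1,2,7}  (accept∈set)
'a' @ 7: {3,4}
'e' @ 8: {5,6}
'a' @ 9: {1,2,7}  (accept∈set)
after full input: {1,2,7}  (accept=1 in)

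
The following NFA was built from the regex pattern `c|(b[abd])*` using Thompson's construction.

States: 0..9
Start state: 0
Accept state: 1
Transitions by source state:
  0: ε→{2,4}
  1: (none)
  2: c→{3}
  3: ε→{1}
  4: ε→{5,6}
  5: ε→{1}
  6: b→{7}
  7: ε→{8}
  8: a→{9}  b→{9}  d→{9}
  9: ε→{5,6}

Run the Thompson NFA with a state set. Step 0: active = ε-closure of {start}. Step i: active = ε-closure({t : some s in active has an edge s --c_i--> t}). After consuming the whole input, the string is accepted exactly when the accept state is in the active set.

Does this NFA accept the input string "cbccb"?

Answer: REJECT

Derivation:
start: ε-closure({0}) = {0,1,2,4,5,6}
'c' @ 1: {1,3}  [accepting]
'b' @ 2: {}  — no active states
rest 'ccb' ignored (set empty)
final: {}; accept 1 not in set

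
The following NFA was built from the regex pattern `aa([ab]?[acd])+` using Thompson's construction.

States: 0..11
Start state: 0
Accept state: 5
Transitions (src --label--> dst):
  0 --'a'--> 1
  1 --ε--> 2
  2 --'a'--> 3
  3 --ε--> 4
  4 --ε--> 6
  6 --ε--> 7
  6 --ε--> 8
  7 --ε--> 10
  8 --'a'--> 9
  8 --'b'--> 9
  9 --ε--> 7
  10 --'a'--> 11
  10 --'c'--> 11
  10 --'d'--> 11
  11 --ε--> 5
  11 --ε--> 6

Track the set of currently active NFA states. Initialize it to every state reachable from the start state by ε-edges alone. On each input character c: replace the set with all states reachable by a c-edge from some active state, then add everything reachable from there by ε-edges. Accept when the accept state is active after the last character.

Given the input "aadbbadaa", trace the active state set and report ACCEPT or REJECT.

Answer: REJECT

Trace:
start: ε-closure({0}) = {0}
'a' @ 1: {1,2}
'a' @ 2: {3,4,6,7,8,10}
'd' @ 3: {5,6,7,8,10,11}  (accept∈set)
'b' @ 4: {7,9,10}
'b' @ 5: {}  — no active states
rest 'adaa' ignored (set empty)
final: {}; accept 5 not in set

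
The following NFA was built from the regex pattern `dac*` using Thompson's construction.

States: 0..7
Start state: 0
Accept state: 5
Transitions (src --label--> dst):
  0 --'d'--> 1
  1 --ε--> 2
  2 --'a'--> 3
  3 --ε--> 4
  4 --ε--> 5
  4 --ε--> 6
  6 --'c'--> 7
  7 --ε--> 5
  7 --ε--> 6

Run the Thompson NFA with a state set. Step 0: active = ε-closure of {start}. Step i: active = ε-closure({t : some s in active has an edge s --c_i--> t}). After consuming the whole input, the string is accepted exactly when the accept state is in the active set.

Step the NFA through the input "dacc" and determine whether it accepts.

start: ε-closure({0}) = {0}
'd' @ 1: {1,2}
'a' @ 2: {3,4,5,6}  ✓accept
'c' @ 3: {5,6,7}  ✓accept
'c' @ 4: {5,6,7}  ✓accept
end set {5,6,7} — state 5 in

Answer: ACCEPT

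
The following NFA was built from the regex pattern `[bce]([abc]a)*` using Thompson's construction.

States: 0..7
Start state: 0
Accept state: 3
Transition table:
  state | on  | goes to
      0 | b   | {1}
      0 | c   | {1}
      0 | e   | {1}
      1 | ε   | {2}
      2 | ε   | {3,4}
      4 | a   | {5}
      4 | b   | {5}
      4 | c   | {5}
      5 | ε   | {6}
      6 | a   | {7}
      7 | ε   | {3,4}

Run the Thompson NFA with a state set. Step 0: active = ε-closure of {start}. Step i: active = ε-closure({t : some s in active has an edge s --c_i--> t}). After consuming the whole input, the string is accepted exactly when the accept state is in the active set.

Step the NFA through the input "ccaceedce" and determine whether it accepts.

start: ε-closure({0}) = {0}
'c' @ 1: {1,2,3,4}  ✓accept
'c' @ 2: {5,6}
'a' @ 3: {3,4,7}  ✓accept
'c' @ 4: {5,6}
'e' @ 5: {}  — dead — no transitions
rest 'edce' ignored (set empty)
after full input: {}  (accept=3 not in)

Answer: REJECT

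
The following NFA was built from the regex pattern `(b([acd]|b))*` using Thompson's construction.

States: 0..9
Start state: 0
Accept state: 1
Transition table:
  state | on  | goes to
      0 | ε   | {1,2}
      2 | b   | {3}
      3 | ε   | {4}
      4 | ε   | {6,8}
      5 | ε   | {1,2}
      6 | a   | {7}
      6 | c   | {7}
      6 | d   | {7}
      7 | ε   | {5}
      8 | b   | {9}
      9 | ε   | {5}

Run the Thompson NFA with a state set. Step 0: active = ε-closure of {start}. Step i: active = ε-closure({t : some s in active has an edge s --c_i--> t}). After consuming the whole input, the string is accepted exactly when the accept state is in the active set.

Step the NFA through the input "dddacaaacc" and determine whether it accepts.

Answer: REJECT

Trace:
start: ε-closure({0}) = {0,1,2}
'd' @ 1: {}  — no active states
rest 'ddacaaacc' ignored (set empty)
after full input: {}  (accept=1 not in)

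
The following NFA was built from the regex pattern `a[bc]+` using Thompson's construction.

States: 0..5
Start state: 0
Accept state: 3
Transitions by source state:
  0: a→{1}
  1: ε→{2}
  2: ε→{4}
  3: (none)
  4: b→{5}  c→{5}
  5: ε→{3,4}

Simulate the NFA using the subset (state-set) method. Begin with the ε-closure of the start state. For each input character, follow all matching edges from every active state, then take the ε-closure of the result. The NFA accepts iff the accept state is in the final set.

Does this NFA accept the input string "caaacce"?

Answer: REJECT

Steps:
initial (ε-close {0}): {0}
'c' @ 1: {}  — state set empty
rest 'aaacce' ignored (set empty)
final: {}; accept 3 not in set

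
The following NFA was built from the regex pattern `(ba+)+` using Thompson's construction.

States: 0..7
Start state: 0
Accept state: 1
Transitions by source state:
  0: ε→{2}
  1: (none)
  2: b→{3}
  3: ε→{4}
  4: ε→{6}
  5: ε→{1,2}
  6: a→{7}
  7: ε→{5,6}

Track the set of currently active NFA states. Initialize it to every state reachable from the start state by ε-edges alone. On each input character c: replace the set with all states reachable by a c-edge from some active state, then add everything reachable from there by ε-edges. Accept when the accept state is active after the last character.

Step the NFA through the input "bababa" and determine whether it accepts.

Answer: ACCEPT

Trace:
S₀ = ε-closure({0}) = {0,2}
'b' @ 1: {3,4,6}
'a' @ 2: {1,2,5,6,7}  [accepting]
'b' @ 3: {3,4,6}
'a' @ 4: {1,2,5,6,7}  [accepting]
'b' @ 5: {3,4,6}
'a' @ 6: {1,2,5,6,7}  [accepting]
end set {1,2,5,6,7} — state 1 in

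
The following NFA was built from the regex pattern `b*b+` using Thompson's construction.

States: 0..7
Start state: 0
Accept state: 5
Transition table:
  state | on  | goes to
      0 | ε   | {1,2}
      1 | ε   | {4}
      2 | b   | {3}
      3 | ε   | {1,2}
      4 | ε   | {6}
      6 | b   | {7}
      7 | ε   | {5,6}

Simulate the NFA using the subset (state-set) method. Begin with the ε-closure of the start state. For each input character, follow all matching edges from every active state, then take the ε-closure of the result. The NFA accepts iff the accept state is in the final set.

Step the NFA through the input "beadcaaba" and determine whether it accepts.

Answer: REJECT

Steps:
initial (ε-close {0}): {0,1,2,4,6}
'b' @ 1: {1,2,3,4,5,6,7}  ✓accept
'e' @ 2: {}  — dead — no transitions
rest 'adcaaba' ignored (set empty)
after full input: {}  (accept=5 not in)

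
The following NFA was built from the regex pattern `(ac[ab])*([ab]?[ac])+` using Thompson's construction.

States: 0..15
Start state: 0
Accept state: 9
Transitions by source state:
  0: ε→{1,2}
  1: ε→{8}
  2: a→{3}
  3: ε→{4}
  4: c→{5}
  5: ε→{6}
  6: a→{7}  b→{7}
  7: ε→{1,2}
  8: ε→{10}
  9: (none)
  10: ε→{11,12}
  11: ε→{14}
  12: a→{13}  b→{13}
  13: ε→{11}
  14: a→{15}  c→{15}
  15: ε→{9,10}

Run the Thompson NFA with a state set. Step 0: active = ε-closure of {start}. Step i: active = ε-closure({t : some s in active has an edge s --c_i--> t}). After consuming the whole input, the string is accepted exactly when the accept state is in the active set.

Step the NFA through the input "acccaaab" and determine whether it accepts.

initial (ε-close {0}): {0,1,2,8,10,11,12,14}
'a' @ 1: {3,4,9,10,11,12,13,14,15}  (accept∈set)
'c' @ 2: {5,6,9,10,11,12,14,15}  (accept∈set)
'c' @ 3: {9,10,11,12,14,15}  (accept∈set)
'c' @ 4: {9,10,11,12,14,15}  (accept∈set)
'a' @ 5: {9,10,11,12,13,14,15}  (accept∈set)
'a' @ 6: {9,10,11,12,13,14,15}  (accept∈set)
'a' @ 7: {9,10,11,12,13,14,15}  (accept∈set)
'b' @ 8: {11,13,14}
after full input: {11,13,14}  (accept=9 not in)

Answer: REJECT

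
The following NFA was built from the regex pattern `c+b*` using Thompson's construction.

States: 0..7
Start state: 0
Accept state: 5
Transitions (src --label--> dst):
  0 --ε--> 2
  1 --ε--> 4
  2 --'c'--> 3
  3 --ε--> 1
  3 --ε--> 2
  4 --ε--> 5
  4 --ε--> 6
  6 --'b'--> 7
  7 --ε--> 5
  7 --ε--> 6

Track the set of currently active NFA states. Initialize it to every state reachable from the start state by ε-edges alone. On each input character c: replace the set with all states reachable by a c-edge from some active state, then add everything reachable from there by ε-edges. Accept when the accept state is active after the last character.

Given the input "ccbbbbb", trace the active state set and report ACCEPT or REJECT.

Answer: ACCEPT

Derivation:
start: ε-closure({0}) = {0,2}
'c' @ 1: {1,2,3,4,5,6}  [accepting]
'c' @ 2: {1,2,3,4,5,6}  [accepting]
'b' @ 3: {5,6,7}  [accepting]
'b' @ 4: {5,6,7}  [accepting]
'b' @ 5: {5,6,7}  [accepting]
'b' @ 6: {5,6,7}  [accepting]
'b' @ 7: {5,6,7}  [accepting]
end set {5,6,7} — state 5 in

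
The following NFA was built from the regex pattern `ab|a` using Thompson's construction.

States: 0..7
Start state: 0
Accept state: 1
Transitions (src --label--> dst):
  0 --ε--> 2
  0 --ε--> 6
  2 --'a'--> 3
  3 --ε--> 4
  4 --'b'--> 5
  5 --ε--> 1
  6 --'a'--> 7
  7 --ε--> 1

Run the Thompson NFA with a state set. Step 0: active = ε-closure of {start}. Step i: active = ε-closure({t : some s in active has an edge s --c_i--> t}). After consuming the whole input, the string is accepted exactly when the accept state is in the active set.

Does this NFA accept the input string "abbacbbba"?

initial (ε-close {0}): {0,2,6}
'a' @ 1: {1,3,4,7}  ✓accept
'b' @ 2: {1,5}  ✓accept
'b' @ 3: {}  — no active states
rest 'acbbba' ignored (set empty)
after full input: {}  (accept=1 not in)

Answer: REJECT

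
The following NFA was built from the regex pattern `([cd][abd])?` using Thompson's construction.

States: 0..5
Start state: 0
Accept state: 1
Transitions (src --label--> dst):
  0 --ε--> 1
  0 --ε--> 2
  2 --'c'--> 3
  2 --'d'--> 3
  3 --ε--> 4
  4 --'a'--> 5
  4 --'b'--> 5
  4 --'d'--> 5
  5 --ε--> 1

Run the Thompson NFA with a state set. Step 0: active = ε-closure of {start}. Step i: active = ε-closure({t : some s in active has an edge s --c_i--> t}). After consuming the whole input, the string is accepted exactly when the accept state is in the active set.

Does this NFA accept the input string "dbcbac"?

S₀ = ε-closure({0}) = {0,1,2}
'd' @ 1: {3,4}
'b' @ 2: {1,5}  [accepting]
'c' @ 3: {}  — dead — no transitions
rest 'bac' ignored (set empty)
end set {} — state 1 not in

Answer: REJECT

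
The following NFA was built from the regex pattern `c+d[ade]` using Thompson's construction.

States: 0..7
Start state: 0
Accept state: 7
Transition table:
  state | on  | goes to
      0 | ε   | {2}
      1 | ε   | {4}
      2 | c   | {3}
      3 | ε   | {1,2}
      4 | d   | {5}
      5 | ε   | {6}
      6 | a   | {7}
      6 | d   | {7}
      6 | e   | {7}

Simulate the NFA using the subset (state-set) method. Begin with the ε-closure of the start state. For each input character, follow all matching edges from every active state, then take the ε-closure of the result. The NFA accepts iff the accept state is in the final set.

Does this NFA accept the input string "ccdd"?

S₀ = ε-closure({0}) = {0,2}
'c' @ 1: {1,2,3,4}
'c' @ 2: {1,2,3,4}
'd' @ 3: {5,6}
'd' @ 4: {7}  ✓accept
after full input: {7}  (accept=7 in)

Answer: ACCEPT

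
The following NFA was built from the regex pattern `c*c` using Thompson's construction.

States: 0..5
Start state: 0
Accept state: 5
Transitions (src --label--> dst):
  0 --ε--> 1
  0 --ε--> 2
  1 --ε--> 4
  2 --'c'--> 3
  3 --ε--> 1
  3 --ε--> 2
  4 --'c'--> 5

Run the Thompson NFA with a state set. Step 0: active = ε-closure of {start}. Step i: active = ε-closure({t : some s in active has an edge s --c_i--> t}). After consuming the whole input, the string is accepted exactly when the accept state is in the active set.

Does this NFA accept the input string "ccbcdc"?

initial (ε-close {0}): {0,1,2,4}
'c' @ 1: {1,2,3,4,5}  [accepting]
'c' @ 2: {1,2,3,4,5}  [accepting]
'b' @ 3: {}  — state set empty
rest 'cdc' ignored (set empty)
after full input: {}  (accept=5 not in)

Answer: REJECT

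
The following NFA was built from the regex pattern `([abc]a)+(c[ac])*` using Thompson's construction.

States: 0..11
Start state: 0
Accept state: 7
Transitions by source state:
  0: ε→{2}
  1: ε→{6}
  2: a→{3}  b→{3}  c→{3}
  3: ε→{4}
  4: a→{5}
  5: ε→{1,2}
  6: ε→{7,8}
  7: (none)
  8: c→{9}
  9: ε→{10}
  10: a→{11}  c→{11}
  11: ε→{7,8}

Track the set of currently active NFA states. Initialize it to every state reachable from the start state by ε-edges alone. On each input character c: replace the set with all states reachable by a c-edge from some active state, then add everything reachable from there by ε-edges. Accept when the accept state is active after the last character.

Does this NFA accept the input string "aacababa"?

Answer: ACCEPT

Derivation:
start: ε-closure({0}) = {0,2}
'a' @ 1: {3,4}
'a' @ 2: {1,2,5,6,7,8}  ✓accept
'c' @ 3: {3,4,9,10}
'a' @ 4: {1,2,5,6,7,8,11}  ✓accept
'b' @ 5: {3,4}
'a' @ 6: {1,2,5,6,7,8}  ✓accept
'b' @ 7: {3,4}
'a' @ 8: {1,2,5,6,7,8}  ✓accept
final: {1,2,5,6,7,8}; accept 7 in set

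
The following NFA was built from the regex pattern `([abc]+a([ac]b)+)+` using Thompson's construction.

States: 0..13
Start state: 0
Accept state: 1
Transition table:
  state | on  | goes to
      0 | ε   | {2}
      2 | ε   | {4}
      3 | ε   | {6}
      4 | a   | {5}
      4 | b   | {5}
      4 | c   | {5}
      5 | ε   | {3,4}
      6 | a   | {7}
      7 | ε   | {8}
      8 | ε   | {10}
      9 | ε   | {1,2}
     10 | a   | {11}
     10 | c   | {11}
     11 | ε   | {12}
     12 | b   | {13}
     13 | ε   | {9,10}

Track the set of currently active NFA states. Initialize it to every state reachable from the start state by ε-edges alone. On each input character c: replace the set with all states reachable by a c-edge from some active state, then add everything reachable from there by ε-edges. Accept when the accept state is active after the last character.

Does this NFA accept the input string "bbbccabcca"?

Answer: REJECT

Derivation:
initial (ε-close {0}): {0,2,4}
'b' @ 1: {3,4,5,6}
'b' @ 2: {3,4,5,6}
'b' @ 3: {3,4,5,6}
'c' @ 4: {3,4,5,6}
'c' @ 5: {3,4,5,6}
'a' @ 6: {3,4,5,6,7,8,10}
'b' @ 7: {3,4,5,6}
'c' @ 8: {3,4,5,6}
'c' @ 9: {3,4,5,6}
'a' @ 10: {3,4,5,6,7,8,10}
end set {3,4,5,6,7,8,10} — state 1 not in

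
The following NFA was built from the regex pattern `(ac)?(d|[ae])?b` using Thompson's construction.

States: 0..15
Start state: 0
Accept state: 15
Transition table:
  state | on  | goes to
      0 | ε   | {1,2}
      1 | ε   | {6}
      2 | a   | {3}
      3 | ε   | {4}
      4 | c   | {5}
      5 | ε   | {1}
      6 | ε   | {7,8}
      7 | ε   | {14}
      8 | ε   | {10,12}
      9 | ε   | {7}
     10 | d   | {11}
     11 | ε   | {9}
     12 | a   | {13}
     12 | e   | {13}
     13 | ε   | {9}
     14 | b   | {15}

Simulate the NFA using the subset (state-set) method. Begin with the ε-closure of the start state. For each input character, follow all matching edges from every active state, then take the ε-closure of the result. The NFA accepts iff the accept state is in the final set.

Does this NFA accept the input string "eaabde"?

Answer: REJECT

Steps:
start: ε-closure({0}) = {0,1,2,6,7,8,10,12,14}
'e' @ 1: {7,9,13,14}
'a' @ 2: {}  — dead — no transitions
rest 'abde' ignored (set empty)
after full input: {}  (accept=15 not in)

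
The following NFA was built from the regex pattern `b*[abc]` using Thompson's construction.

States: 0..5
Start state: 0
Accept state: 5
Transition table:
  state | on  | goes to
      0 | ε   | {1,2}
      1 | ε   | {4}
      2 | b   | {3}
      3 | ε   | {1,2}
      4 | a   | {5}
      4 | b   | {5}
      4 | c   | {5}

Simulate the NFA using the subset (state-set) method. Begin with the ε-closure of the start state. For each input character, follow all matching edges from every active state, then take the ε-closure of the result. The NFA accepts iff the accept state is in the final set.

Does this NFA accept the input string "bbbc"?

Answer: ACCEPT

Derivation:
S₀ = ε-closure({0}) = {0,1,2,4}
'b' @ 1: {1,2,3,4,5}  (accept∈set)
'b' @ 2: {1,2,3,4,5}  (accept∈set)
'b' @ 3: {1,2,3,4,5}  (accept∈set)
'c' @ 4: {5}  (accept∈set)
after full input: {5}  (accept=5 in)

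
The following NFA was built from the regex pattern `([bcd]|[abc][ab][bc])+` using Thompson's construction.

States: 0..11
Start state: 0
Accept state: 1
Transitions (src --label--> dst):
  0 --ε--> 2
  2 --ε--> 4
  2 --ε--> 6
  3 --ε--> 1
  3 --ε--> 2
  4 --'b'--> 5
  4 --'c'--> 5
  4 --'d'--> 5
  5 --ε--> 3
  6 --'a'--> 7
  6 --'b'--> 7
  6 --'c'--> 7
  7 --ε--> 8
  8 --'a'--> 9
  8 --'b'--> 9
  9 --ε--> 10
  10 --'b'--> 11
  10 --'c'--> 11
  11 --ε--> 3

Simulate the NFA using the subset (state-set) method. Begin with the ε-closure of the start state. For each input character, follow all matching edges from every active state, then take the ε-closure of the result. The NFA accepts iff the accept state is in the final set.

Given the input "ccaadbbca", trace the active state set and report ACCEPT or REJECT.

initial (ε-close {0}): {0,2,4,6}
'c' @ 1: {1,2,3,4,5,6,7,8}  [accepting]
'c' @ 2: {1,2,3,4,5,6,7,8}  [accepting]
'a' @ 3: {7,8,9,10}
'a' @ 4: {9,10}
'd' @ 5: {}  — state set empty
rest 'bbca' ignored (set empty)
end set {} — state 1 not in

Answer: REJECT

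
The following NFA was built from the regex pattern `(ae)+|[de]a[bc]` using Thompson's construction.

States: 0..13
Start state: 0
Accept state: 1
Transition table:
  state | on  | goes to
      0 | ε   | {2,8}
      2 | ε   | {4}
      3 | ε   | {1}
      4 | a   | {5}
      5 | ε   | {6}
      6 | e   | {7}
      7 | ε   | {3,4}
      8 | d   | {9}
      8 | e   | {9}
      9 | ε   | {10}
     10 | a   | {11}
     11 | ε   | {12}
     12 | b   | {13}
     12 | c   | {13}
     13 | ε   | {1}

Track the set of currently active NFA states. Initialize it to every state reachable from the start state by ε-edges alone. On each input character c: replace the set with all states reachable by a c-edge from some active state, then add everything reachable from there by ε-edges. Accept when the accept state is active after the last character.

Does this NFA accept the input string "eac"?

Answer: ACCEPT

Steps:
S₀ = ε-closure({0}) = {0,2,4,8}
'e' @ 1: {9,10}
'a' @ 2: {11,12}
'c' @ 3: {1,13}  [accepting]
after full input: {1,13}  (accept=1 in)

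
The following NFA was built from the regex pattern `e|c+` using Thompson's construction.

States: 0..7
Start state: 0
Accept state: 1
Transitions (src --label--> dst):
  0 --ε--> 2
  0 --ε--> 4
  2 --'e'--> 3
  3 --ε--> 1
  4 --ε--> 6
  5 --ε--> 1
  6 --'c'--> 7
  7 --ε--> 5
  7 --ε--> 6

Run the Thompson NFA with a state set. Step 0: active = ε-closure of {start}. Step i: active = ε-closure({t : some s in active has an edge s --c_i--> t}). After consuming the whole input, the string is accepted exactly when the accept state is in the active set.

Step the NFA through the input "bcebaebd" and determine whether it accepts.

Answer: REJECT

Derivation:
start: ε-closure({0}) = {0,2,4,6}
'b' @ 1: {}  — state set empty
rest 'cebaebd' ignored (set empty)
final: {}; accept 1 not in set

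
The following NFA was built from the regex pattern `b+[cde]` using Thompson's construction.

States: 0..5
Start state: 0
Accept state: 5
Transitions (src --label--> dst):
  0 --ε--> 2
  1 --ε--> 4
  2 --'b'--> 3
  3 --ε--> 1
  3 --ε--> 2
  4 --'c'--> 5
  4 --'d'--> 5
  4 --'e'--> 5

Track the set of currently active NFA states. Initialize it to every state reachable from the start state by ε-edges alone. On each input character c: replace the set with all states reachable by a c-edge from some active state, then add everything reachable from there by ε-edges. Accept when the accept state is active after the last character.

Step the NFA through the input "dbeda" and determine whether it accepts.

Answer: REJECT

Steps:
start: ε-closure({0}) = {0,2}
'd' @ 1: {}  — state set empty
rest 'beda' ignored (set empty)
end set {} — state 5 not in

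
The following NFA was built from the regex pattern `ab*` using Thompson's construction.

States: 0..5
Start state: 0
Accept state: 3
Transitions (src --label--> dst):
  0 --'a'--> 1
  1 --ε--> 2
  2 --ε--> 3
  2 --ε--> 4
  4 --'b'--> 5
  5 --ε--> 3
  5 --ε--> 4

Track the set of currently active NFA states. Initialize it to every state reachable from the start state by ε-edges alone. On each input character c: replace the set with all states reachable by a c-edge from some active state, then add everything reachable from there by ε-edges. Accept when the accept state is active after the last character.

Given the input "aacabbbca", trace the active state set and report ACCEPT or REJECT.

Answer: REJECT

Trace:
initial (ε-close {0}): {0}
'a' @ 1: {1,2,3,4}  ✓accept
'a' @ 2: {}  — dead — no transitions
rest 'cabbbca' ignored (set empty)
final: {}; accept 3 not in set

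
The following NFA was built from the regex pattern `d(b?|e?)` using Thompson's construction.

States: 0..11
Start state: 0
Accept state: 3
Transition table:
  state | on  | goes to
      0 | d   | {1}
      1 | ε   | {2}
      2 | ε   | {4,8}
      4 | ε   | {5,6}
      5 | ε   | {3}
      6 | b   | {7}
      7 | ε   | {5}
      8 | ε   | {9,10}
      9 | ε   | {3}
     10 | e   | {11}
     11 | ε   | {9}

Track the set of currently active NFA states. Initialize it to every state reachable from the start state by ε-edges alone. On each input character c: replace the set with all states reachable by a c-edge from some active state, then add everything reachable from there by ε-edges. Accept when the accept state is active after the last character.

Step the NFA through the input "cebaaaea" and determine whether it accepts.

Answer: REJECT

Steps:
initial (ε-close {0}): {0}
'c' @ 1: {}  — dead — no transitions
rest 'ebaaaea' ignored (set empty)
after full input: {}  (accept=3 not in)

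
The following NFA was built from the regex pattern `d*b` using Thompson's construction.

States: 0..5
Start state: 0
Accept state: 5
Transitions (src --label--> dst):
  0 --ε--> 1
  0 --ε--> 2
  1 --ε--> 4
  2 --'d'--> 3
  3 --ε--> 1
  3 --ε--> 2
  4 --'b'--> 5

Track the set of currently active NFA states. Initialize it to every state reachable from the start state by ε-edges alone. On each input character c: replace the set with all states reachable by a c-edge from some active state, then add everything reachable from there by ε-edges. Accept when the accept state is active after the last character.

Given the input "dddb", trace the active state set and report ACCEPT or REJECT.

Answer: ACCEPT

Derivation:
start: ε-closure({0}) = {0,1,2,4}
'd' @ 1: {1,2,3,4}
'd' @ 2: {1,2,3,4}
'd' @ 3: {1,2,3,4}
'b' @ 4: {5}  (accept∈set)
final: {5}; accept 5 in set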